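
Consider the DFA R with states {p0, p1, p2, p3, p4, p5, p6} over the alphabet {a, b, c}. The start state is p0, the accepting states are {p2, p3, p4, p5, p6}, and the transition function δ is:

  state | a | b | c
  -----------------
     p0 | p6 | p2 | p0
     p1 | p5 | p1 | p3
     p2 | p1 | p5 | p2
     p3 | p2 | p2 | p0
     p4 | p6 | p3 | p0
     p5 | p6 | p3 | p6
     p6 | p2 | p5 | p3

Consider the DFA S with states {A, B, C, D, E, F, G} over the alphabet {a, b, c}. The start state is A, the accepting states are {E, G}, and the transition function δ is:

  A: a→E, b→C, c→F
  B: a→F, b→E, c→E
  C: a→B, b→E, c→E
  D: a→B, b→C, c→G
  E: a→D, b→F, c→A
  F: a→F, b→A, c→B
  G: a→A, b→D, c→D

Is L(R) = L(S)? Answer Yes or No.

The string b is accepted by R but rejected by S.
So L(R) ≠ L(S).

No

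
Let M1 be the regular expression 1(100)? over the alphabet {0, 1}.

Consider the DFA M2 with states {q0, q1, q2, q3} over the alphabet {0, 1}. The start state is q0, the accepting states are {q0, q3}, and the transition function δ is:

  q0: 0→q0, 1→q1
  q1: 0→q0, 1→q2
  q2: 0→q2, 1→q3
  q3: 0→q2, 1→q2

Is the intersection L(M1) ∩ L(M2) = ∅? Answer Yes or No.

Converting the expression M1 to a DFA (subset construction, then merging equivalent states) gives the minimal DFA with states {r0, r1, r2, r3, r4, r5}, start state r0, accepting states {r2, r5} and transitions r0: 0→r1, 1→r2; r1: 0→r1, 1→r1; r2: 0→r1, 1→r3; r3: 0→r4, 1→r1; r4: 0→r5, 1→r1; r5: 0→r1, 1→r1.
Exploring the product automaton M1 × M2 from the start pair (r0, q0), following both machines on each input symbol, reaches 9 state pairs: (r0, q0), (r1, q0), (r2, q1), (r1, q1), (r3, q2), (r1, q2), (r4, q2), (r1, q3), (r5, q2).
M1 accepts in {r2, r5} and M2 accepts in {q0, q3}; no reachable pair has both components accepting, so no string drives both machines to acceptance simultaneously and L(M1) ∩ L(M2) = ∅.
So no string is accepted by both, and the intersection is empty.

Yes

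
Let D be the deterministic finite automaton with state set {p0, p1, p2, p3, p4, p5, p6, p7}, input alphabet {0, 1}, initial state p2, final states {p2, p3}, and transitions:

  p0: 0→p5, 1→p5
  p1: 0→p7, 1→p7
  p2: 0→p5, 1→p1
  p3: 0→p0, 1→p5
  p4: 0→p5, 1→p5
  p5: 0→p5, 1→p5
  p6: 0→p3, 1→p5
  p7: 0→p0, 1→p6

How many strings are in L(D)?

The useful subgraph on states {p1, p2, p3, p6, p7} is acyclic, so L(D) is finite; the longest accepting path visits 5 useful states, giving maximum string length 4.
Counting accepting paths from p2 by length: 1 of length 0, 2 of length 4. Total 3.

3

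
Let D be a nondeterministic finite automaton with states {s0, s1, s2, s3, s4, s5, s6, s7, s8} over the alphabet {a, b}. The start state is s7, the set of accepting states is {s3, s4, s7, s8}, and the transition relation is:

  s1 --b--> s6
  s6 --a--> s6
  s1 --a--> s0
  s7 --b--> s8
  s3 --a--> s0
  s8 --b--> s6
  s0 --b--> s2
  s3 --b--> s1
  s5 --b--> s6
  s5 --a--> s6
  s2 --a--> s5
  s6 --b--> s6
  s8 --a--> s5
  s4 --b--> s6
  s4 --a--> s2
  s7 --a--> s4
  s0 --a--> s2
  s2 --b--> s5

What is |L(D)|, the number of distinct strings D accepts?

3

The useful subgraph on states {s4, s7, s8} is acyclic, so L(D) is finite; the longest accepting path visits 2 useful states, giving maximum string length 1.
Counting accepting paths from s7 by length: 1 of length 0, 2 of length 1. Total 3.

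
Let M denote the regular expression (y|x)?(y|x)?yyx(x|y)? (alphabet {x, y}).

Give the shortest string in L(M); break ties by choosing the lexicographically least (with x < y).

yyx

By inspection of the expression, no string of length less than 3 matches, and yyx is the lexicographically first match of length 3.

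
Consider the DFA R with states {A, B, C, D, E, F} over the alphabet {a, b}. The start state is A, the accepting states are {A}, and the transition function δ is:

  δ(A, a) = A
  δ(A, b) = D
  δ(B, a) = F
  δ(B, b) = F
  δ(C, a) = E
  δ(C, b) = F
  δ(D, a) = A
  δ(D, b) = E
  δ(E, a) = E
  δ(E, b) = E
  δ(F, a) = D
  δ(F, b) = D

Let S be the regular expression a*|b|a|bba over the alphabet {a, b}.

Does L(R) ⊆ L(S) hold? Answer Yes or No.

No

The string ba is in L(R) but not in L(S).
So L(R) ⊄ L(S).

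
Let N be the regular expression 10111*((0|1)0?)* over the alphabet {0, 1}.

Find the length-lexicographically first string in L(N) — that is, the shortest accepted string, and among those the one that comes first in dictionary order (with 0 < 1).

1011

By inspection of the expression, no string of length less than 4 matches, and 1011 is the lexicographically first match of length 4.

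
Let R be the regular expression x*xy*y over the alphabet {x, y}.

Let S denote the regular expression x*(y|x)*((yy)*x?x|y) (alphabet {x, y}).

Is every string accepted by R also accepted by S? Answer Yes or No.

Converting the expression R to a DFA (subset construction, then merging equivalent states) gives the minimal DFA with states {r0, r1, r2, r3}, start state r0, accepting states {r3} and transitions r0: x→r1, y→r2; r1: x→r1, y→r3; r2: x→r2, y→r2; r3: x→r2, y→r3.
Converting the expression S to a DFA (subset construction, then merging equivalent states) gives the minimal DFA with states {s0, s1}, start state s0, accepting states {s1} and transitions s0: x→s1, y→s1; s1: x→s1, y→s1.
Exploring the product automaton R × S from the start pair (r0, s0), following both machines on each input symbol, reaches 4 state pairs: (r0, s0), (r1, s1), (r2, s1), (r3, s1).
R accepts in {r3} and S accepts in {s1}. The reachable pairs whose R-component is accepting are (r3, s1); in each of them the S-component is accepting too, so the product for L(R) \ L(S) (R-component accepting, S-component rejecting) has no reachable accepting pair and the difference is empty.
Hence every string in L(R) is also in L(S).

Yes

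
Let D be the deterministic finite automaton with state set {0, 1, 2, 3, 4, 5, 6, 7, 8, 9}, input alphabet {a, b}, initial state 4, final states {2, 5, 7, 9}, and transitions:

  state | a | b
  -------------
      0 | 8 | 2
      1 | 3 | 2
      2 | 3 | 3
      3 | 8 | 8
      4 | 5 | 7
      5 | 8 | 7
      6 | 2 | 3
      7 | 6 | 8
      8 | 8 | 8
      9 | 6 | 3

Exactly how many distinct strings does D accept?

5

The useful subgraph on states {2, 4, 5, 6, 7} is acyclic, so L(D) is finite; the longest accepting path visits 5 useful states, giving maximum string length 4.
Counting accepting paths from 4 by length: 2 of length 1, 1 of length 2, 1 of length 3, 1 of length 4. Total 5.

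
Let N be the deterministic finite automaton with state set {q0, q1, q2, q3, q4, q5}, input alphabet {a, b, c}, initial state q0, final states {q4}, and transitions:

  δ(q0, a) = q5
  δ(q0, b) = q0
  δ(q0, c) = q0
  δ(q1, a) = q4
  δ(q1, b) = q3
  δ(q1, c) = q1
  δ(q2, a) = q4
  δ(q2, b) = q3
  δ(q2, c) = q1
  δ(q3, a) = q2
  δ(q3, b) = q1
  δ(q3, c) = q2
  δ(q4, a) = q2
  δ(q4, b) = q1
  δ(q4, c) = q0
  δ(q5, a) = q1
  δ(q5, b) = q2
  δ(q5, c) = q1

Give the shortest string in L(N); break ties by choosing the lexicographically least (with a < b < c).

A breadth-first search from q0 reaches an accepting state first via the path q0 → q5 → q1 → q4 on input aaa.
No string of length < 3 is accepted (BFS exhausts all shorter strings without reaching an accepting state), and aaa is the lexicographically least accepting string of length 3.

aaa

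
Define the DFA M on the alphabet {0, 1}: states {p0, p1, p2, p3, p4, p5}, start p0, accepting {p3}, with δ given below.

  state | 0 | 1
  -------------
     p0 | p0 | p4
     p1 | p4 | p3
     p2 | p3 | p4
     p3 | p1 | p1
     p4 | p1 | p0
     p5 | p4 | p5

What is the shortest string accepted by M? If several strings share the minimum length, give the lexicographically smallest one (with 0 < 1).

A breadth-first search from p0 reaches an accepting state first via the path p0 → p4 → p1 → p3 on input 101.
No string of length < 3 is accepted (BFS exhausts all shorter strings without reaching an accepting state), and 101 is the lexicographically least accepting string of length 3.

101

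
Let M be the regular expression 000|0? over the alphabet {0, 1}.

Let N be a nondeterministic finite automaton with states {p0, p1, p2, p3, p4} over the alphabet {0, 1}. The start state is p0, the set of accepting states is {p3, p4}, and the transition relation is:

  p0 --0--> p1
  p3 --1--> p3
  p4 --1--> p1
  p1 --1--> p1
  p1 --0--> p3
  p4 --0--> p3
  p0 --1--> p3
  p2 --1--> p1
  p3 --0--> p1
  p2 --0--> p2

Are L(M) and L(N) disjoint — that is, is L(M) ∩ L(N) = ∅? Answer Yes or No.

Converting the expression M to a DFA (subset construction, then merging equivalent states) gives the minimal DFA with states {m0, m1, m2, m3, m4}, start state m0, accepting states {m0, m1, m4} and transitions m0: 0→m1, 1→m2; m1: 0→m3, 1→m2; m2: 0→m2, 1→m2; m3: 0→m4, 1→m2; m4: 0→m2, 1→m2.
Exploring the product automaton M × N from the start pair (m0, p0), following both machines on each input symbol, reaches 6 state pairs: (m0, p0), (m1, p1), (m2, p3), (m3, p3), (m2, p1), (m4, p1).
M accepts in {m0, m1, m4} and N accepts in {p3, p4}; no reachable pair has both components accepting, so no string drives both machines to acceptance simultaneously and L(M) ∩ L(N) = ∅.
So no string is accepted by both, and the intersection is empty.

Yes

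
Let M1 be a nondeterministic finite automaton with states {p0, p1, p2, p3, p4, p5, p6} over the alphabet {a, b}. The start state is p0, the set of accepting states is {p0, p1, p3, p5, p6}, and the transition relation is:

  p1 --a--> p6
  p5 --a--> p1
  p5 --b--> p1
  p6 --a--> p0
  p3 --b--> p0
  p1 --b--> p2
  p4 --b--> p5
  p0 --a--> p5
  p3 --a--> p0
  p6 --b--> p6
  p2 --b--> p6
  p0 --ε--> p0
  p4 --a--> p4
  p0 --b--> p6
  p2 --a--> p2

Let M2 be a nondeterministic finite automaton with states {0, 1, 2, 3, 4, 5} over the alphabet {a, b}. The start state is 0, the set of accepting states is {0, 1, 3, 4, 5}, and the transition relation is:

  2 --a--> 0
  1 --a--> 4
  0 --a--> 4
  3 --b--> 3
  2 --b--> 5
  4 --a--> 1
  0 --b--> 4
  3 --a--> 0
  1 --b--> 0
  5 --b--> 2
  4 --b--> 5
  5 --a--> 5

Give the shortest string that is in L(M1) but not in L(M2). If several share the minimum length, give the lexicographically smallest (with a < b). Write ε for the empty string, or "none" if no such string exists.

bbb

The string bbb is accepted by M1 but not by M2.
No shorter string lies in the difference, and bbb is the lexicographically first length-3 string in L(M1) \ L(M2).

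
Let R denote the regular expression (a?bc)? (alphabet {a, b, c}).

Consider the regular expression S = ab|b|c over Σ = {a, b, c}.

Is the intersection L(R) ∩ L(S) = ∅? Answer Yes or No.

Yes

Converting the expression R to a DFA (subset construction, then merging equivalent states) gives the minimal DFA with states {r0, r1, r2, r3, r4}, start state r0, accepting states {r0, r4} and transitions r0: a→r1, b→r2, c→r3; r1: a→r3, b→r2, c→r3; r2: a→r3, b→r3, c→r4; r3: a→r3, b→r3, c→r3; r4: a→r3, b→r3, c→r3.
Converting the expression S to a DFA (subset construction, then merging equivalent states) gives the minimal DFA with states {s0, s1, s2, s3}, start state s0, accepting states {s2} and transitions s0: a→s1, b→s2, c→s2; s1: a→s3, b→s2, c→s3; s2: a→s3, b→s3, c→s3; s3: a→s3, b→s3, c→s3.
Exploring the product automaton R × S from the start pair (r0, s0), following both machines on each input symbol, reaches 6 state pairs: (r0, s0), (r1, s1), (r2, s2), (r3, s2), (r3, s3), (r4, s3).
R accepts in {r0, r4} and S accepts in {s2}; no reachable pair has both components accepting, so no string drives both machines to acceptance simultaneously and L(R) ∩ L(S) = ∅.
So no string is accepted by both, and the intersection is empty.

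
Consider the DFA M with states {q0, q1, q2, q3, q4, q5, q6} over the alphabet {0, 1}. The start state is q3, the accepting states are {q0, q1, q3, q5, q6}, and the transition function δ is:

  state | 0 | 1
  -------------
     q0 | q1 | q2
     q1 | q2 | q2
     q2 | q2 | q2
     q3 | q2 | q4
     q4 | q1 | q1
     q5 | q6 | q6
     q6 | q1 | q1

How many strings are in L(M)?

3

The useful subgraph on states {q1, q3, q4} is acyclic, so L(M) is finite; the longest accepting path visits 3 useful states, giving maximum string length 2.
Counting accepting paths from q3 by length: 1 of length 0, 2 of length 2. Total 3.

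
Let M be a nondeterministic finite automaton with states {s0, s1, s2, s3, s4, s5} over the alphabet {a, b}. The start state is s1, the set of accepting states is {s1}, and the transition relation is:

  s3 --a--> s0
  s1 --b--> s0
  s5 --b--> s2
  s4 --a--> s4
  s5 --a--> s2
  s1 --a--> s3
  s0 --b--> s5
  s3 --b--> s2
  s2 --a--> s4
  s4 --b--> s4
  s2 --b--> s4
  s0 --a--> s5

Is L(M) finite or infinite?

The useful states (reachable from s1 and able to reach an accepting state) are {s1}.
Restricted to these states the transition graph has no cycle, so every accepting path has bounded length and L is finite.

finite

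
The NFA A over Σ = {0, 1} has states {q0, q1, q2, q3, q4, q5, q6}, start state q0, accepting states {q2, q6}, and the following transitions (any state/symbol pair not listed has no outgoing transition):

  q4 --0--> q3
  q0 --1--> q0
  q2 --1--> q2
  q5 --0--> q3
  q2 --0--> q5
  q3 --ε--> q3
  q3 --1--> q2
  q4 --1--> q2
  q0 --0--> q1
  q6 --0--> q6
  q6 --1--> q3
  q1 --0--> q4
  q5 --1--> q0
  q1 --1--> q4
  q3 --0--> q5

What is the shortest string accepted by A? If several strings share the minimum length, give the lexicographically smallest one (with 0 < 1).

A breadth-first search from q0 reaches an accepting state first via the path q0 → q1 → q4 → q2 on input 001.
No string of length < 3 is accepted (BFS exhausts all shorter strings without reaching an accepting state), and 001 is the lexicographically least accepting string of length 3.

001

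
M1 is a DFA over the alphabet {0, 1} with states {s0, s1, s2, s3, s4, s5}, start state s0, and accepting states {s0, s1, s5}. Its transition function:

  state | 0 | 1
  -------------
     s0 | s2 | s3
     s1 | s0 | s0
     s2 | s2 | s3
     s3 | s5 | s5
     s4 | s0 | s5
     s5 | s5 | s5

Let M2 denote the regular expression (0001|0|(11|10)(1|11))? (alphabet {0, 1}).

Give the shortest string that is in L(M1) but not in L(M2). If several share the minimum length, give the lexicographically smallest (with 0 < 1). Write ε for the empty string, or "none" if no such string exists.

10

The string 10 is accepted by M1 but not by M2.
No shorter string lies in the difference, and 10 is the lexicographically first length-2 string in L(M1) \ L(M2).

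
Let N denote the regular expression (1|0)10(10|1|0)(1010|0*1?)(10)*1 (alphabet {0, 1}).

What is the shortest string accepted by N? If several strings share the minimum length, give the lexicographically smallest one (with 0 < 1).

By inspection of the expression, no string of length less than 5 matches, and 01001 is the lexicographically first match of length 5.

01001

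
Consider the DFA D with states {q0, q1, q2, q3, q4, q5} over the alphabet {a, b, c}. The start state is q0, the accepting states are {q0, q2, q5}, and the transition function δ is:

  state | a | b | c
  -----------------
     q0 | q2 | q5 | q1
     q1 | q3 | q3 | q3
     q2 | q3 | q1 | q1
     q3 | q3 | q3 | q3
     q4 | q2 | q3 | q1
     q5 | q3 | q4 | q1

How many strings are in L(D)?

The useful subgraph on states {q0, q2, q4, q5} is acyclic, so L(D) is finite; the longest accepting path visits 4 useful states, giving maximum string length 3.
Counting accepting paths from q0 by length: 1 of length 0, 2 of length 1, 1 of length 3. Total 4.

4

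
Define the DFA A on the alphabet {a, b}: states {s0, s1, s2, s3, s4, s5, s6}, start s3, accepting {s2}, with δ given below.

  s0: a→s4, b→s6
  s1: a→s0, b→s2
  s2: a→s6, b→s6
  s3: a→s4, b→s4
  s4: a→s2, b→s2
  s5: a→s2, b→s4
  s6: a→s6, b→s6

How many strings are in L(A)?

4

The useful subgraph on states {s2, s3, s4} is acyclic, so L(A) is finite; the longest accepting path visits 3 useful states, giving maximum string length 2.
Counting accepting paths from s3 by length: 4 of length 2. Total 4.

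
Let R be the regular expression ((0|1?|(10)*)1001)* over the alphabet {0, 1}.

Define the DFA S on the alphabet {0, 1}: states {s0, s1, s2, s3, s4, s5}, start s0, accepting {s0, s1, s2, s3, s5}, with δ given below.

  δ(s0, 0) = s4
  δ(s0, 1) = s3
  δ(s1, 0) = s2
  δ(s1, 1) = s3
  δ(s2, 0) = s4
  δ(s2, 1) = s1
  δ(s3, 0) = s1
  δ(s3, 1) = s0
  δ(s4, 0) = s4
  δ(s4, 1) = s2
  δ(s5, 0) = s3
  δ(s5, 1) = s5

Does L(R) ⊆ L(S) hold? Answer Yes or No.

Yes

Converting the expression R to a DFA (subset construction, then merging equivalent states) gives the minimal DFA with states {r0, r1, r2, r3, r4, r5, r6, r7, r8}, start state r0, accepting states {r0} and transitions r0: 0→r1, 1→r2; r1: 0→r3, 1→r4; r2: 0→r5, 1→r4; r3: 0→r3, 1→r3; r4: 0→r6, 1→r3; r5: 0→r7, 1→r8; r6: 0→r7, 1→r3; r7: 0→r3, 1→r0; r8: 0→r5, 1→r3.
Exploring the product automaton R × S from the start pair (r0, s0), following both machines on each input symbol, reaches 25 state pairs: (r0, s0), (r1, s4), (r2, s3), (r3, s4), (r4, s2), (r5, s1), (r4, s0), (r3, s2), (r6, s4), (r3, s1), (r7, s2), (r8, s3), (r3, s3), (r7, s4), (r0, s1), (r3, s0), (r0, s2), (r1, s2), (r2, s1), (r4, s1), (r5, s2), (r4, s3), (r6, s2), (r8, s1), (r6, s1).
R accepts in {r0} and S accepts in {s0, s1, s2, s3, s5}. The reachable pairs whose R-component is accepting are (r0, s0), (r0, s1), (r0, s2); in each of them the S-component is accepting too, so the product for L(R) \ L(S) (R-component accepting, S-component rejecting) has no reachable accepting pair and the difference is empty.
Hence every string in L(R) is also in L(S).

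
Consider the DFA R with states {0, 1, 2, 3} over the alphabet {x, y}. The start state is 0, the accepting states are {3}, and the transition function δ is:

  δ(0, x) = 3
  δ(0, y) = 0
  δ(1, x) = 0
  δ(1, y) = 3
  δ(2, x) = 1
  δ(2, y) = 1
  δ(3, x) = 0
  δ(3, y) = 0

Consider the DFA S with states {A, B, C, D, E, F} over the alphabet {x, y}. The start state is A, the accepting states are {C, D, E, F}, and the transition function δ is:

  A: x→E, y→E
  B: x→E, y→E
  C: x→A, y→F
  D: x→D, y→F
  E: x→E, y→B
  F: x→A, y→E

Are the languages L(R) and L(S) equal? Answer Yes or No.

No

The string y is accepted by S but rejected by R.
So L(R) ≠ L(S).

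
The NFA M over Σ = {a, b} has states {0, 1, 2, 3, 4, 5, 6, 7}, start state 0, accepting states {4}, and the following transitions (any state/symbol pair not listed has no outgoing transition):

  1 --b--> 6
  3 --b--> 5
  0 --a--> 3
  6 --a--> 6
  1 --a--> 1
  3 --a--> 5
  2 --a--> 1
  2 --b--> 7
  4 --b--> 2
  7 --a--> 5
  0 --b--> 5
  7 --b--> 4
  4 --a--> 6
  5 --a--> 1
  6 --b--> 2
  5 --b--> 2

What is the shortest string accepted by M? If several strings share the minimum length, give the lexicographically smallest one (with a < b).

bbbb

A breadth-first search from 0 reaches an accepting state first via the path 0 → 5 → 2 → 7 → 4 on input bbbb.
No string of length < 4 is accepted (BFS exhausts all shorter strings without reaching an accepting state), and bbbb is the lexicographically least accepting string of length 4.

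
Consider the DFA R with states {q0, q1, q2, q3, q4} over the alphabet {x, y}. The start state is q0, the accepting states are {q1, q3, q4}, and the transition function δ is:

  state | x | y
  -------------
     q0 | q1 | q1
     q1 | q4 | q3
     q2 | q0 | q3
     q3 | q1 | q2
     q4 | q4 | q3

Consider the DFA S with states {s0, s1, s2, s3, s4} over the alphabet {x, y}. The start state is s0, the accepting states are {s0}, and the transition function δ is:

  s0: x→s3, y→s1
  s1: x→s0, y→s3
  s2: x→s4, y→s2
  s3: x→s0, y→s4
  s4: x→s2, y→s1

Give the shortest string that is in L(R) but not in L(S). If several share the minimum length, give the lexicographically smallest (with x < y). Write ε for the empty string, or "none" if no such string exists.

x

The string x is accepted by R but not by S.
No shorter string lies in the difference, and x is the lexicographically first length-1 string in L(R) \ L(S).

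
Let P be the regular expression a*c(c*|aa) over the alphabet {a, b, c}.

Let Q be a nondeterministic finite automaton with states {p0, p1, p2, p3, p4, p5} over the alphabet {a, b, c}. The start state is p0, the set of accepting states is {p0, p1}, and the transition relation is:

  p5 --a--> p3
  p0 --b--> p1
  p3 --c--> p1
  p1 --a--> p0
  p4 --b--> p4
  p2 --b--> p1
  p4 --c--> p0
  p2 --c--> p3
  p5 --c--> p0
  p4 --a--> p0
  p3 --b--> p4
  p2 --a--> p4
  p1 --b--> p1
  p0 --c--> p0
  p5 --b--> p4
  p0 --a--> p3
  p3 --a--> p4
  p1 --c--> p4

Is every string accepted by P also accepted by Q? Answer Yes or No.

The string acc is in L(P) but not in L(Q).
So L(P) ⊄ L(Q).

No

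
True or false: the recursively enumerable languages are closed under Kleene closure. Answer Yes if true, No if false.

Yes

Dovetail over all factorisations of the input into blocks and all step bounds, running the recogniser for L on every block of a factorisation; accept if some factorisation has all of its blocks accepted.
So the recursively enumerable languages are closed under Kleene star.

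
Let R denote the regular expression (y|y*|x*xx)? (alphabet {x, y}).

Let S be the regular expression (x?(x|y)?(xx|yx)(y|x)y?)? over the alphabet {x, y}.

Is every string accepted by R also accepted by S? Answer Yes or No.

The string y is in L(R) but not in L(S).
So L(R) ⊄ L(S).

No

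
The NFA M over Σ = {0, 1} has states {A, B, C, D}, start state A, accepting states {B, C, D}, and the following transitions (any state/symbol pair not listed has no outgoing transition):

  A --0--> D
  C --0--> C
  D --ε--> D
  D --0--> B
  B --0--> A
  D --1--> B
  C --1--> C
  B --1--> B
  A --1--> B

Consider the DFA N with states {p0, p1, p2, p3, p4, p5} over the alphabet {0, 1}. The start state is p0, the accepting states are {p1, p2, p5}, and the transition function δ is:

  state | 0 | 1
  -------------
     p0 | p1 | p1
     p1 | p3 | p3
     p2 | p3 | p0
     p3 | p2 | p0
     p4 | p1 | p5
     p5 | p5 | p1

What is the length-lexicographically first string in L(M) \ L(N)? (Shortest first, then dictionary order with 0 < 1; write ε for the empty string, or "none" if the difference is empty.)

The string 00 is accepted by M but not by N.
No shorter string lies in the difference, and 00 is the lexicographically first length-2 string in L(M) \ L(N).

00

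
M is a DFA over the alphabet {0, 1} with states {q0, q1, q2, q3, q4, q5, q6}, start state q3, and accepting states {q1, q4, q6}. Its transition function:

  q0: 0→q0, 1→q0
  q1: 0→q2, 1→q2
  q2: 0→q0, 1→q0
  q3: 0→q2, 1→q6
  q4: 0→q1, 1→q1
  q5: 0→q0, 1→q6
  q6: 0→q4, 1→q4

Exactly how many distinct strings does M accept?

7

The useful subgraph on states {q1, q3, q4, q6} is acyclic, so L(M) is finite; the longest accepting path visits 4 useful states, giving maximum string length 3.
Counting accepting paths from q3 by length: 1 of length 1, 2 of length 2, 4 of length 3. Total 7.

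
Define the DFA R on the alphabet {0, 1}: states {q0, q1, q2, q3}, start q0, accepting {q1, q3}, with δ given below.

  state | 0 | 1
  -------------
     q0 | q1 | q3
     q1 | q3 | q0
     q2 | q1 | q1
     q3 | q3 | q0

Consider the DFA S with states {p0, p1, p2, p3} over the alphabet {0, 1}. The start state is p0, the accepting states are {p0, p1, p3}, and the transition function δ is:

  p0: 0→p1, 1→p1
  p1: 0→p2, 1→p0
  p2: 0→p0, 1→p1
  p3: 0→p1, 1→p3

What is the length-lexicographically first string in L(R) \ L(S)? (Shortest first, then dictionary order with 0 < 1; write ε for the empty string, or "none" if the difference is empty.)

The string 00 is accepted by R but not by S.
No shorter string lies in the difference, and 00 is the lexicographically first length-2 string in L(R) \ L(S).

00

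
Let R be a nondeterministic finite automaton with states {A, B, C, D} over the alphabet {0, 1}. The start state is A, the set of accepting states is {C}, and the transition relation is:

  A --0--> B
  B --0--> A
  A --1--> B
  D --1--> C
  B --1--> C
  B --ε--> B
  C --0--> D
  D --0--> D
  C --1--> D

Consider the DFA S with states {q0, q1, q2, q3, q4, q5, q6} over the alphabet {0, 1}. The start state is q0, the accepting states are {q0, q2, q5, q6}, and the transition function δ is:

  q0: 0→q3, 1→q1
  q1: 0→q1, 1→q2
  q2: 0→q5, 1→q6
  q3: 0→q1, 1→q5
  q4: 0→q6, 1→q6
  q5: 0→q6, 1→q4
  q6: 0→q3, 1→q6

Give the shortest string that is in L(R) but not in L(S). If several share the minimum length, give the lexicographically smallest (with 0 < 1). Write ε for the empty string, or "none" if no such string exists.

The string 1101 is accepted by R but not by S.
No shorter string lies in the difference, and 1101 is the lexicographically first length-4 string in L(R) \ L(S).

1101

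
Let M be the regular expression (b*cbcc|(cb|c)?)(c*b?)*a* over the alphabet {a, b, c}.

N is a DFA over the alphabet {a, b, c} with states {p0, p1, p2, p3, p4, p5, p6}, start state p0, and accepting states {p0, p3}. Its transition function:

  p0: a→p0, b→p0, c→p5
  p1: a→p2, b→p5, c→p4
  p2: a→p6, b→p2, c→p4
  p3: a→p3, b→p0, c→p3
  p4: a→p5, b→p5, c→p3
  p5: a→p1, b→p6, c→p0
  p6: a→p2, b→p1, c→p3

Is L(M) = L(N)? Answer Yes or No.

The string c is accepted by M but rejected by N.
So L(M) ≠ L(N).

No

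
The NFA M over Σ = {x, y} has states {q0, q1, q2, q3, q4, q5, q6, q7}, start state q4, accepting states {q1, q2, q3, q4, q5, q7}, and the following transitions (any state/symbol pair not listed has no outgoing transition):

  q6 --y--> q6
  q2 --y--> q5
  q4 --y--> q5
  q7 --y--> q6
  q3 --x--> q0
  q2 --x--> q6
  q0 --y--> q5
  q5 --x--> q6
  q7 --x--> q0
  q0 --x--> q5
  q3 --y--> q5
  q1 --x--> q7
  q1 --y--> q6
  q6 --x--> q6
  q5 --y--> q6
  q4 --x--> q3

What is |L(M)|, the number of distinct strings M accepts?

6

The useful subgraph on states {q0, q3, q4, q5} is acyclic, so L(M) is finite; the longest accepting path visits 4 useful states, giving maximum string length 3.
Counting accepting paths from q4 by length: 1 of length 0, 2 of length 1, 1 of length 2, 2 of length 3. Total 6.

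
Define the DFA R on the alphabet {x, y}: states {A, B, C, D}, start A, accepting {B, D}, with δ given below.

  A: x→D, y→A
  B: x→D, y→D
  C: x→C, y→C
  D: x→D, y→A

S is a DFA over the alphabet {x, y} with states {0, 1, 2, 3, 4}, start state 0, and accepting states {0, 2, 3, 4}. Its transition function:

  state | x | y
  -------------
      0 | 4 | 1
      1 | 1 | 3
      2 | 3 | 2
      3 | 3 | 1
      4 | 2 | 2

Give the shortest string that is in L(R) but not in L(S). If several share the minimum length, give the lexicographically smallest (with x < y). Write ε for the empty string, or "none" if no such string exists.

yx

The string yx is accepted by R but not by S.
No shorter string lies in the difference, and yx is the lexicographically first length-2 string in L(R) \ L(S).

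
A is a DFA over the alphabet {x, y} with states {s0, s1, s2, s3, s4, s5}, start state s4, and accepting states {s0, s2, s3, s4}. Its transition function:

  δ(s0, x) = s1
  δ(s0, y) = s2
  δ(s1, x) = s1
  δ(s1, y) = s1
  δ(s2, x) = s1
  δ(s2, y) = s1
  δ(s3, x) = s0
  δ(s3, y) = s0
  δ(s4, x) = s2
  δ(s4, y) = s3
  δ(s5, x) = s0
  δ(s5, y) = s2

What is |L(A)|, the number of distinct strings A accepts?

7

The useful subgraph on states {s0, s2, s3, s4} is acyclic, so L(A) is finite; the longest accepting path visits 4 useful states, giving maximum string length 3.
Counting accepting paths from s4 by length: 1 of length 0, 2 of length 1, 2 of length 2, 2 of length 3. Total 7.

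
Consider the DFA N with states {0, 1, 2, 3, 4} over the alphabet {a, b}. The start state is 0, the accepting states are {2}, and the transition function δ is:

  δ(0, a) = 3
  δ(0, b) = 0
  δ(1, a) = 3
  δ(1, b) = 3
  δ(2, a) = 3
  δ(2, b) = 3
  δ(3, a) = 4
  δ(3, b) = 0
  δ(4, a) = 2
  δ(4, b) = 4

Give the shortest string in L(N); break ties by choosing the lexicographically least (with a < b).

A breadth-first search from 0 reaches an accepting state first via the path 0 → 3 → 4 → 2 on input aaa.
No string of length < 3 is accepted (BFS exhausts all shorter strings without reaching an accepting state), and aaa is the lexicographically least accepting string of length 3.

aaa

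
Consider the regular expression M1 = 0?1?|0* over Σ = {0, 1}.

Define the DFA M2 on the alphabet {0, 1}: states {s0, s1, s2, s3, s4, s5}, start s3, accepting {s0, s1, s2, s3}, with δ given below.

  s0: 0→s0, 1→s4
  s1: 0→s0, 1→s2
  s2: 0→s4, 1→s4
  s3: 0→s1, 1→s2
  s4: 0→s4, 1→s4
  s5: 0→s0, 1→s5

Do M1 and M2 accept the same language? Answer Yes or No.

Yes

Converting the expression M1 to a DFA (subset construction, then merging equivalent states) gives the minimal DFA with states {r0, r1, r2, r3, r4}, start state r0, accepting states {r0, r1, r2, r3} and transitions r0: 0→r1, 1→r2; r1: 0→r3, 1→r2; r2: 0→r4, 1→r4; r3: 0→r3, 1→r4; r4: 0→r4, 1→r4.
Exploring the product automaton M1 × M2 from the start pair (r0, s3), following both machines on each input symbol, reaches 5 state pairs: (r0, s3), (r1, s1), (r2, s2), (r3, s0), (r4, s4).
M1 accepts in {r0, r1, r2, r3} and M2 accepts in {s0, s1, s2, s3}. In every reachable pair the two components are either both accepting — (r0, s3), (r1, s1), (r2, s2), (r3, s0) — or both non-accepting, so no string is accepted by exactly one of the machines: L(M1) \ L(M2) and L(M2) \ L(M1) are both empty.
Hence every string is accepted by M1 iff it is accepted by M2, and the two languages coincide.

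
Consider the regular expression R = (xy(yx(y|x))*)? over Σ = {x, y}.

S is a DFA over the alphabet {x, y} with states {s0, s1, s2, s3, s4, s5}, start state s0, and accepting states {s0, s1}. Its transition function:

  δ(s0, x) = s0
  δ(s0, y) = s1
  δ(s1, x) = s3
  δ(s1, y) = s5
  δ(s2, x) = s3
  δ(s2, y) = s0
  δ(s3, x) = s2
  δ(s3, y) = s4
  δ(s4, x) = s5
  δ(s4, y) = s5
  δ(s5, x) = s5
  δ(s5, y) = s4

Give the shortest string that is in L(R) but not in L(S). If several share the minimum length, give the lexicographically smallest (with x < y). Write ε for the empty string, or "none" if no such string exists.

xyyxx

The string xyyxx is accepted by R but not by S.
No shorter string lies in the difference, and xyyxx is the lexicographically first length-5 string in L(R) \ L(S).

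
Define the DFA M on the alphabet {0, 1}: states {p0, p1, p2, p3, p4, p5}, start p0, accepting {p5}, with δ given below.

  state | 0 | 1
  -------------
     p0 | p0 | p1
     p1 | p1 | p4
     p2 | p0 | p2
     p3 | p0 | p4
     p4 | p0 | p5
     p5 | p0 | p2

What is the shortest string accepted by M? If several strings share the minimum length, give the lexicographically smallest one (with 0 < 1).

111

A breadth-first search from p0 reaches an accepting state first via the path p0 → p1 → p4 → p5 on input 111.
No string of length < 3 is accepted (BFS exhausts all shorter strings without reaching an accepting state), and 111 is the lexicographically least accepting string of length 3.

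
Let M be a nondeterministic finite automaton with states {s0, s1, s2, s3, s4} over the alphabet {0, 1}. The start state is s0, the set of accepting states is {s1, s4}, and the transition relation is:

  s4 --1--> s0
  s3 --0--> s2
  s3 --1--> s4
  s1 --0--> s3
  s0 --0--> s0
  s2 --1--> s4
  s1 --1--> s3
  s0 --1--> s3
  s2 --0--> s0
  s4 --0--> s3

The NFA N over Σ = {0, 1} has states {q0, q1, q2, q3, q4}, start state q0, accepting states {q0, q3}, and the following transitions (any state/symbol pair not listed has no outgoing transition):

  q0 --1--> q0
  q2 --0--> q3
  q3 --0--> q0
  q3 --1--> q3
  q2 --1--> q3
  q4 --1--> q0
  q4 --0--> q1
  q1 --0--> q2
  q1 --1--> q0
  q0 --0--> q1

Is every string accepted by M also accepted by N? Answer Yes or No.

Exploring the product automaton M × N from the start pair (s0, q0), following both machines on each input symbol, reaches 12 state pairs: (s0, q0), (s0, q1), (s3, q0), (s0, q2), (s2, q1), (s4, q0), (s0, q3), (s3, q3), (s3, q1), (s2, q0), (s4, q3), (s2, q2).
M accepts in {s1, s4} and N accepts in {q0, q3}. The reachable pairs whose M-component is accepting are (s4, q0), (s4, q3); in each of them the N-component is accepting too, so the product for L(M) \ L(N) (M-component accepting, N-component rejecting) has no reachable accepting pair and the difference is empty.
Hence every string in L(M) is also in L(N).

Yes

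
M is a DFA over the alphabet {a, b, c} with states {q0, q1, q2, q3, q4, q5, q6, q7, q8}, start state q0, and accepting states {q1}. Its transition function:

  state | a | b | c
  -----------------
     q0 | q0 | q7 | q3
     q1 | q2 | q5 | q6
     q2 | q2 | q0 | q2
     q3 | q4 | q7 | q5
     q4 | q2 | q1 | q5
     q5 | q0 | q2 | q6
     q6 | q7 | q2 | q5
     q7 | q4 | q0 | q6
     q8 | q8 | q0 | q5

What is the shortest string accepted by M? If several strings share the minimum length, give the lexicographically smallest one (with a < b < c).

A breadth-first search from q0 reaches an accepting state first via the path q0 → q7 → q4 → q1 on input bab.
No string of length < 3 is accepted (BFS exhausts all shorter strings without reaching an accepting state), and bab is the lexicographically least accepting string of length 3.

bab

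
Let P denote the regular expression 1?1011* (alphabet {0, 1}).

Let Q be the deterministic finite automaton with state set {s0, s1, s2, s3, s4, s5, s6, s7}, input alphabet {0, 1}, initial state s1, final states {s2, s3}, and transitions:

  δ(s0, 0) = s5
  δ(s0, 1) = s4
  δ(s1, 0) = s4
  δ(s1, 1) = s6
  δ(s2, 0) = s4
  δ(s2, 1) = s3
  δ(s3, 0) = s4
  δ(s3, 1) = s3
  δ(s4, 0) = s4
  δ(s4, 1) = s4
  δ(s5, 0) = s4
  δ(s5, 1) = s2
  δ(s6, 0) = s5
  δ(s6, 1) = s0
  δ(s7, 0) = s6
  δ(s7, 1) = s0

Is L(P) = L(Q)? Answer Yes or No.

Yes

Converting the expression P to a DFA (subset construction, then merging equivalent states) gives the minimal DFA with states {p0, p1, p2, p3, p4, p5}, start state p0, accepting states {p5} and transitions p0: 0→p1, 1→p2; p1: 0→p1, 1→p1; p2: 0→p3, 1→p4; p3: 0→p1, 1→p5; p4: 0→p3, 1→p1; p5: 0→p1, 1→p5.
Exploring the product automaton P × Q from the start pair (p0, s1), following both machines on each input symbol, reaches 7 state pairs: (p0, s1), (p1, s4), (p2, s6), (p3, s5), (p4, s0), (p5, s2), (p5, s3).
P accepts in {p5} and Q accepts in {s2, s3}. In every reachable pair the two components are either both accepting — (p5, s2), (p5, s3) — or both non-accepting, so no string is accepted by exactly one of the machines: L(P) \ L(Q) and L(Q) \ L(P) are both empty.
Hence every string is accepted by P iff it is accepted by Q, and the two languages coincide.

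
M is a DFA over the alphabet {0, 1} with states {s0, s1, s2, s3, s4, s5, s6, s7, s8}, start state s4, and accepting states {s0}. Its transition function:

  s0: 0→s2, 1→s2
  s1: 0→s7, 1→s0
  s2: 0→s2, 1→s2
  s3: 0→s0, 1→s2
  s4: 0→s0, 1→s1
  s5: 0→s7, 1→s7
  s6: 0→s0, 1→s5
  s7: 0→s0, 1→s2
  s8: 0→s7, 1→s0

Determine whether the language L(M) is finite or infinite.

The useful states (reachable from s4 and able to reach an accepting state) are {s0, s1, s4, s7}.
Restricted to these states the transition graph has no cycle, so every accepting path has bounded length and L is finite.

finite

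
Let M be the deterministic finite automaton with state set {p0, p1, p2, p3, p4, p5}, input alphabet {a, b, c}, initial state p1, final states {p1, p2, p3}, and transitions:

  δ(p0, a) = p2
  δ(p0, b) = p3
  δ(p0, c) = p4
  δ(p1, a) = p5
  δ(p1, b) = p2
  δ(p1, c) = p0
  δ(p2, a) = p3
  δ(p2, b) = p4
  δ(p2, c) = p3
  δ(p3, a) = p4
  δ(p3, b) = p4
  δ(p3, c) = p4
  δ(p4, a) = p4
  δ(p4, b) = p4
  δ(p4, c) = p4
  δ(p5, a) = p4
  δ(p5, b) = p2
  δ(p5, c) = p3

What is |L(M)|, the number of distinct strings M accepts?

12

The useful subgraph on states {p0, p1, p2, p3, p5} is acyclic, so L(M) is finite; the longest accepting path visits 4 useful states, giving maximum string length 3.
Counting accepting paths from p1 by length: 1 of length 0, 1 of length 1, 6 of length 2, 4 of length 3. Total 12.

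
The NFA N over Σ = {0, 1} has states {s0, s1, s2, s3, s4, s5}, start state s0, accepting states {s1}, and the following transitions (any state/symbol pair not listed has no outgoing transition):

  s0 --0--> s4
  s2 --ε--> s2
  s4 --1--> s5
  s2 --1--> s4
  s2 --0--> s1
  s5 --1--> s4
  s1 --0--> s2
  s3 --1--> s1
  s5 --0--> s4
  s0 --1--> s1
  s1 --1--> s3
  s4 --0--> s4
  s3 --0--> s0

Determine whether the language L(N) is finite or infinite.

infinite

State s1 is reachable from the start and can reach an accepting state, and it lies on the cycle s1 → s2 → s1.
Traversing that cycle any number of times yields accepted strings of unbounded length, so the language is infinite.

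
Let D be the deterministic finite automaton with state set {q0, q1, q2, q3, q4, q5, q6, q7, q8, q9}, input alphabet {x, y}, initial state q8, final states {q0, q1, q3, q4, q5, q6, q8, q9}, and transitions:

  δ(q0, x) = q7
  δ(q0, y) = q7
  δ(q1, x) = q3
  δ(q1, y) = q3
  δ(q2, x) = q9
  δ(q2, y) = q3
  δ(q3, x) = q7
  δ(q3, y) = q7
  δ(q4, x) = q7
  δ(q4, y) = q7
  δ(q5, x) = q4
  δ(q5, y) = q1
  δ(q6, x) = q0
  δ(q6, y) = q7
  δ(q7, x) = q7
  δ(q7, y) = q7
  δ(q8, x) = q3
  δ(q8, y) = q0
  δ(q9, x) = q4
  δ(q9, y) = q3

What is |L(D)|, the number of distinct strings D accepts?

The useful subgraph on states {q0, q3, q8} is acyclic, so L(D) is finite; the longest accepting path visits 2 useful states, giving maximum string length 1.
Counting accepting paths from q8 by length: 1 of length 0, 2 of length 1. Total 3.

3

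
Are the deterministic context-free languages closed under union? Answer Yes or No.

No

{aⁿbⁿ : n≥0} and {aⁿb²ⁿ : n≥0} are each accepted by a deterministic PDA (push the a's; pop one per b, respectively one per two b's), but their union U is not. Suppose a DPDA M accepted U. Being deterministic, M has a single run on aⁿb²ⁿ, and since aⁿbⁿ ∈ U that run passes through an accepting configuration right after consuming the prefix aⁿbⁿ and then goes on to accept again after n more b's. Build an ordinary (nondeterministic) PDA M′ that simulates M on a's and b's and, at any moment when M is in an accepting state, may switch to a second mode in which it reads only c's, feeding each c to M as a b; M′ accepts when M does. Then M′ accepts aⁱbʲcᵏ (k≥1) exactly when both aⁱbʲ ∈ U and aⁱbʲ⁺ᵏ ∈ U, and checking the four cases (i=j or j=2i, combined with j+k=i or j+k=2i) leaves only i=j=k: so L(M′) ∩ a*b*c⁺ = {aⁿbⁿcⁿ : n≥1} would be context-free, which it is not (pumping lemma) — contradiction. (The union is an unambiguous CFL; it is determinism, not unambiguity, that fails.)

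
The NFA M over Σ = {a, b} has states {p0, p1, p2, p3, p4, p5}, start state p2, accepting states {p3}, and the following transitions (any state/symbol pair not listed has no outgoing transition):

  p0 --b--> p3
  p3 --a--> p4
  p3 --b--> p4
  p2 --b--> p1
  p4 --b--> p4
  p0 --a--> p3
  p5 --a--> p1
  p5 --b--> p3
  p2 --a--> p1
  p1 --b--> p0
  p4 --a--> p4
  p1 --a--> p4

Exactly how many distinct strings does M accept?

The useful subgraph on states {p0, p1, p2, p3} is acyclic, so L(M) is finite; the longest accepting path visits 4 useful states, giving maximum string length 3.
Counting accepting paths from p2 by length: 4 of length 3. Total 4.

4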